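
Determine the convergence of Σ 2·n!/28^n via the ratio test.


aₙ = 2·n!/28^n
a_{n+1}/aₙ = (n+1)!/28^(n+1) × 28^n/n!  (constant 2 cancels)
= (n+1)/28
L = lim(n→∞) (n+1)/28 = ∞
L > 1 → series DIVERGES

Diverges (ratio test: L = ∞ > 1)


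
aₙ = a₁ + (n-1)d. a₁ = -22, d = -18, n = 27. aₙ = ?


aₙ = a₁ + (n-1)d
= -22 + (27-1)×-18
= -22 - 468
= -490

a_27 = -490


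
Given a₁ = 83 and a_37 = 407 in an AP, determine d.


d = (aₙ - a₁)/(n-1)
= (407 - 83)/(37-1)
= 324/36 = 9

d = 9


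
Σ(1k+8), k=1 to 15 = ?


Σ(1k+8) = 1·Σk + 8·n
= 1·120 + 8·15
= 120 + 120 = 240

Σ = 240


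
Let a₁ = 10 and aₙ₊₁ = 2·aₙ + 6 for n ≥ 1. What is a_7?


Computing step by step:
a_1 = 10
a_2 = 26
a_3 = 58
a_4 = 122
a_5 = 250
a_6 = 506
a_7 = 1018


a_7 = 1018


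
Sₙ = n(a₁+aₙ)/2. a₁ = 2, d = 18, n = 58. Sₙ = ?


aₙ = 2 + (58-1)×18 = 1028
Sₙ = n(a₁+aₙ)/2 = 58×(2+1028)/2
= 58×1030/2 = 29870

S_58 = 29870


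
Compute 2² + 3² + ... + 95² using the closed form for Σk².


Σₖ₌2^95 k² = Σₖ₌₁^95 k² − Σₖ₌₁^1 k²
= 95·96·191/6 − 1·2·3/6
= 290320 − 1 = 290319

Σk² = 290319


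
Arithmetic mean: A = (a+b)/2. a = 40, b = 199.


AM = (40 + 199)/2 = 239/2 = 119.5

AM = 119.5


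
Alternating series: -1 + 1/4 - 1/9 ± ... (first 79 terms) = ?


S = -1 + 1/4 - 1/9 + 1/16 - 1/25 + 1/36 - 1/49 + 1/64 ± ...
= -0.8225
(Full series converges to -π²/12 ≈ -0.8225)

S_79 = -0.8225


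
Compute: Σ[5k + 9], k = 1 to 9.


Σ(5k+9) = 5·Σk + 9·n
= 5·45 + 9·9
= 225 + 81 = 306

Σ = 306


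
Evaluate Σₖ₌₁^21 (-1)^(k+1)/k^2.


S = 1 - 1/4 + 1/9 - 1/16 + 1/25 - 1/36 + 1/49 - 1/64 ± ...
= 0.8235
(Full series converges to +π²/12 ≈ +0.8225)

S_21 = 0.8235


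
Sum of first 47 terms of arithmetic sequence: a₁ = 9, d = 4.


aₙ = 9 + (47-1)×4 = 193
Sₙ = n(a₁+aₙ)/2 = 47×(9+193)/2
= 47×202/2 = 4747

S_47 = 4747


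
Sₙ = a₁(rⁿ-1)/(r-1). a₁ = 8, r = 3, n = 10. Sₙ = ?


Sₙ = 8×(3^10 - 1)/(3 - 1)
= 8×(59049 - 1)/2
= 8×59048/2
= 236192

S_10 = 236192


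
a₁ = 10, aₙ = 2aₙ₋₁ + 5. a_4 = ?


Computing step by step:
a_1 = 10
a_2 = 25
a_3 = 55
a_4 = 115


a_4 = 115


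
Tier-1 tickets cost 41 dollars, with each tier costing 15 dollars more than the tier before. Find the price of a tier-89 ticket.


aₙ = a₁ + (n-1)d
= 41 + (89-1)×15
= 41 + 1320
= 1361

a_89 = 1361


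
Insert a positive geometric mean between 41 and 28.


GM = √(41×28) = √1148 = 33.8821

GM = 33.8821


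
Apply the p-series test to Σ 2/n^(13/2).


p-series test: Σ c/n^p converges if p > 1, diverges if p ≤ 1 (constant c > 0 doesn't affect convergence).
p = 13/2
13/2 > 1 → CONVERGES

Converges (p = 13/2 > 1)


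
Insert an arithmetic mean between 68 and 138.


AM = (68 + 138)/2 = 206/2 = 103

AM = 103


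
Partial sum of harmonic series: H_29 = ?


H_29 = 1/1 + 1/2 + 1/3 + ... + 1/29
= 9227046511387/2329089562800
≈ 3.9617

H_29 = 9227046511387/2329089562800 ≈ 3.9617


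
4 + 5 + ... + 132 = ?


Σₖ₌4^132 k = Σₖ₌₁^132 k − Σₖ₌₁^3 k
= 132·133/2 − 3·4/2
= 8778 − 6 = 8772

Σk = 8772


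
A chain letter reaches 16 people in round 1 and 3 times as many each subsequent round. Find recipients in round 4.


aₙ = a₁·r^(n-1)
= 16×3^3
= 16×27
= 432

a_4 = 432


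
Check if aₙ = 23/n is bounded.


a₁ = 23, a₂ = 23/2, a₃ = 23/3, ...
0 < aₙ ≤ 23 for all n ≥ 1
Lower bound: 0, Upper bound: 23
The sequence IS bounded

Bounded (0 < aₙ ≤ 23)


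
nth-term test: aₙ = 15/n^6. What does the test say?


lim(n→∞) 15/n^6 = 0
lim aₙ = 0 → nth-term test is INCONCLUSIVE
(Need other tests; this is actually a convergent p-series with p=6 > 1)

Inconclusive (lim aₙ = 0; need another test)


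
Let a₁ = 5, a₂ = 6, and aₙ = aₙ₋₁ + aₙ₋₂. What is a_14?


Computing iteratively: 5, 6, 11, 17, 28, 45, 73, 118, 191, 309, 500, 809, ...
a_14 = 2118

a_14 = 2118


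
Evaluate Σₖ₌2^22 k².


Σₖ₌2^22 k² = Σₖ₌₁^22 k² − Σₖ₌₁^1 k²
= 22·23·45/6 − 1·2·3/6
= 3795 − 1 = 3794

Σk² = 3794


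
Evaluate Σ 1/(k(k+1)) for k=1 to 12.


1/(k(k+1)) = 1/k - 1/(k+1) (partial fractions)
Telescoping: Σ = 1 - 1/13 = 12/13

Sum = 12/13


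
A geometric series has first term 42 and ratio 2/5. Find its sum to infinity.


S∞ = a₁/(1-r) = 42/(1 - 2/5)
= 42/(3/5)
= 70

S∞ = 70


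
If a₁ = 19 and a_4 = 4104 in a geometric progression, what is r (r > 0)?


r^(n-1) = aₙ/a₁
r^3 = 4104/19 = 216
r = 216^(1/3)
= 6

r = 6


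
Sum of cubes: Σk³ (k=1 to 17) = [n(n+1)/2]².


n(n+1)/2 = 17×18/2 = 153
Σk³ = 153² = 23409

Σk³ = 23409


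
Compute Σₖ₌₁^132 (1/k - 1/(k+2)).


Telescoping with gap 2: two head and two tail terms survive.
= (1 + 1/2) - (1/133 + 1/134)
= 3/2 - 1/133 - 1/134 = 13233/8911

Sum = 13233/8911


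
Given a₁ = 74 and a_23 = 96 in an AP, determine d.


d = (aₙ - a₁)/(n-1)
= (96 - 74)/(23-1)
= 22/22 = 1

d = 1


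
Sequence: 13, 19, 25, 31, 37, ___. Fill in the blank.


Pattern: arithmetic (d=6)
Terms: 13, 19, 25, 31, 37
Next term = 43

Next term = 43


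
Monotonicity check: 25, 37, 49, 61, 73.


Differences: 12, 12, 12, 12
All differences > 0 → strictly INCREASING

Monotonically increasing


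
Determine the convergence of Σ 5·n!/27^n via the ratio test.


aₙ = 5·n!/27^n
a_{n+1}/aₙ = (n+1)!/27^(n+1) × 27^n/n!  (constant 5 cancels)
= (n+1)/27
L = lim(n→∞) (n+1)/27 = ∞
L > 1 → series DIVERGES

Diverges (ratio test: L = ∞ > 1)


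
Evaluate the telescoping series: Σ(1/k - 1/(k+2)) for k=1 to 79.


Telescoping with gap 2: two head and two tail terms survive.
= (1 + 1/2) - (1/80 + 1/81)
= 3/2 - 1/80 - 1/81 = 9559/6480

Sum = 9559/6480


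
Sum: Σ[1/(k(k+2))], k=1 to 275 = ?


1/(k(k+2)) = (1/2)·(1/k - 1/(k+2)) (partial fractions)
Telescoping: Σ = (1/2)·(1 + 1/2 - 1/276 - 1/277) = 114125/152904

Sum = 114125/152904


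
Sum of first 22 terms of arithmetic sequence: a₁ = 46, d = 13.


aₙ = 46 + (22-1)×13 = 319
Sₙ = n(a₁+aₙ)/2 = 22×(46+319)/2
= 22×365/2 = 4015

S_22 = 4015


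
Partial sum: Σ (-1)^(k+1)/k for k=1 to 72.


S = 1 - 1/2 + 1/3 - 1/4 + 1/5 - 1/6 + 1/7 - 1/8 ± ...
= 0.6863
(Full series converges to +ln(2) ≈ +0.6931)

S_72 = 0.6863


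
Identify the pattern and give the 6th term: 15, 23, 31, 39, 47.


Pattern: arithmetic (d=8)
Terms: 15, 23, 31, 39, 47
Next term = 55

Next term = 55


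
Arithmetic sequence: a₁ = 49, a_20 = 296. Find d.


d = (aₙ - a₁)/(n-1)
= (296 - 49)/(20-1)
= 247/19 = 13

d = 13


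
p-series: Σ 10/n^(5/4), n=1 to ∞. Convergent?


p-series test: Σ c/n^p converges if p > 1, diverges if p ≤ 1 (constant c > 0 doesn't affect convergence).
p = 5/4
5/4 > 1 → CONVERGES

Converges (p = 5/4 > 1)


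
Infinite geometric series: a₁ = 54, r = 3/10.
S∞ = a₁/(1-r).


S∞ = a₁/(1-r) = 54/(1 - 3/10)
= 54/(7/10)
= 540/7

S∞ = 540/7


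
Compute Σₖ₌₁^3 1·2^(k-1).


Sₙ = 1×(2^3 - 1)/(2 - 1)
= 1×(8 - 1)/1
= 1×7/1
= 7

S_3 = 7


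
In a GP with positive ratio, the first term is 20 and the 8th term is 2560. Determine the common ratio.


r^(n-1) = aₙ/a₁
r^7 = 2560/20 = 128
r = 128^(1/7)
= 2

r = 2


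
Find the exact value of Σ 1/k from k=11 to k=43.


Σₖ₌11^43 1/k = 1/11 + 1/12 + 1/13 + ... + 1/43
= 1216865528621842739/856326196254765600
≈ 1.421

Sum = 1216865528621842739/856326196254765600 ≈ 1.421


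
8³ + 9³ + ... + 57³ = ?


Σₖ₌8^57 k³ = [57·58/2]² − [7·8/2]²
= 2732409 − 784 = 2731625

Σk³ = 2731625


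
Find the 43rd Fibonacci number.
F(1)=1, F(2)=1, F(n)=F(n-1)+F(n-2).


Fibonacci sequence: 1, 1, 2, 3, 5, 8, 13, 21, 34, 55, 89, ...
F(43) = 433494437

F(43) = 433494437


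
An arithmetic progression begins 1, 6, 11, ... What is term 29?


aₙ = a₁ + (n-1)d
= 1 + (29-1)×5
= 1 + 140
= 141

a_29 = 141


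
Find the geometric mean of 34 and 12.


GM = √(34×12) = √408 = 20.199

GM = 20.199


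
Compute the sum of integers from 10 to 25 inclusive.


Σₖ₌10^25 k = Σₖ₌₁^25 k − Σₖ₌₁^9 k
= 25·26/2 − 9·10/2
= 325 − 45 = 280

Σk = 280


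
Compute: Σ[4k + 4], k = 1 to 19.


Σ(4k+4) = 4·Σk + 4·n
= 4·190 + 4·19
= 760 + 76 = 836

Σ = 836


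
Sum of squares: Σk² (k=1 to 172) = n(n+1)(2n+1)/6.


n = 172
n(n+1)(2n+1)/6 = 172×173×345/6
= 10265820/6 = 1710970

Σk² = 1710970


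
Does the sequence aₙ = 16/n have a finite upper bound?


a₁ = 16, a₂ = 16/2, a₃ = 16/3, ...
0 < aₙ ≤ 16 for all n ≥ 1
Lower bound: 0, Upper bound: 16
The sequence IS bounded

Bounded (0 < aₙ ≤ 16)


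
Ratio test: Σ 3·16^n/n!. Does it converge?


aₙ = 3·16^n/n!
a_{n+1}/aₙ = 16^(n+1)/(n+1)! × n!/16^n  (constant 3 cancels)
= 16/(n+1)
L = lim(n→∞) 16/(n+1) = 0
L < 1 → series CONVERGES

Converges (ratio test: L = 0 < 1)


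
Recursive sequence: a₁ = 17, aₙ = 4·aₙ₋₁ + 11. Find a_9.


Computing step by step:
a_1 = 17
a_2 = 79
a_3 = 327
a_4 = 1319
a_5 = 5287
a_6 = 21159
a_7 = 84647
a_8 = 338599
a_9 = 1354407


a_9 = 1354407


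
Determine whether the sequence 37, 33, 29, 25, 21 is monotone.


Differences: -4, -4, -4, -4
All differences < 0 → strictly DECREASING

Monotonically decreasing


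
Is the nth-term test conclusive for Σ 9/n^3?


lim(n→∞) 9/n^3 = 0
lim aₙ = 0 → nth-term test is INCONCLUSIVE
(Need other tests; this is actually a convergent p-series with p=3 > 1)

Inconclusive (lim aₙ = 0; need another test)


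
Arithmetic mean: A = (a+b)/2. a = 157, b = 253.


AM = (157 + 253)/2 = 410/2 = 205

AM = 205


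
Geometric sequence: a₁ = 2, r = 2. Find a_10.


aₙ = a₁·r^(n-1)
= 2×2^9
= 2×512
= 1024

a_10 = 1024


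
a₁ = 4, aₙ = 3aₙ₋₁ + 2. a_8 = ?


Computing step by step:
a_1 = 4
a_2 = 14
a_3 = 44
a_4 = 134
a_5 = 404
a_6 = 1214
a_7 = 3644
a_8 = 10934


a_8 = 10934


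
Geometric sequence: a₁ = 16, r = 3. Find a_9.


aₙ = a₁·r^(n-1)
= 16×3^8
= 16×6561
= 104976

a_9 = 104976


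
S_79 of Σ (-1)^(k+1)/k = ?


S = 1 - 1/2 + 1/3 - 1/4 + 1/5 - 1/6 + 1/7 - 1/8 ± ...
= 0.6994
(Full series converges to +ln(2) ≈ +0.6931)

S_79 = 0.6994


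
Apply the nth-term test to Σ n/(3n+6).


lim(n→∞) n/(3n+6) = 1/3 = 1/3  (divide numerator and denominator by n)
lim aₙ = 1/3 ≠ 0 → series DIVERGES

Diverges (lim aₙ = 1/3 ≠ 0)


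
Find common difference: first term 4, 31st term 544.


d = (aₙ - a₁)/(n-1)
= (544 - 4)/(31-1)
= 540/30 = 18

d = 18


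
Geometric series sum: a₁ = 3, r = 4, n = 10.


Sₙ = 3×(4^10 - 1)/(4 - 1)
= 3×(1048576 - 1)/3
= 3×1048575/3
= 1048575

S_10 = 1048575


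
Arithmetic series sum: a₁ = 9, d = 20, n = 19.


aₙ = 9 + (19-1)×20 = 369
Sₙ = n(a₁+aₙ)/2 = 19×(9+369)/2
= 19×378/2 = 3591

S_19 = 3591


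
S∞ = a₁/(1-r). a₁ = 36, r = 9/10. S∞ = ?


S∞ = a₁/(1-r) = 36/(1 - 9/10)
= 36/(1/10)
= 360

S∞ = 360


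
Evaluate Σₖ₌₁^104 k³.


n(n+1)/2 = 104×105/2 = 5460
Σk³ = 5460² = 29811600

Σk³ = 29811600


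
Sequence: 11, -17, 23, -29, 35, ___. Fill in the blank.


Pattern: alternating sign, magnitude arithmetic (d=6)
Terms: 11, -17, 23, -29, 35
Next term = -41

Next term = -41


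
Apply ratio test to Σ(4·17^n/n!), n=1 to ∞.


aₙ = 4·17^n/n!
a_{n+1}/aₙ = 17^(n+1)/(n+1)! × n!/17^n  (constant 4 cancels)
= 17/(n+1)
L = lim(n→∞) 17/(n+1) = 0
L < 1 → series CONVERGES

Converges (ratio test: L = 0 < 1)


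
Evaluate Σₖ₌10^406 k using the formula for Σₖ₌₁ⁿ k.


Σₖ₌10^406 k = Σₖ₌₁^406 k − Σₖ₌₁^9 k
= 406·407/2 − 9·10/2
= 82621 − 45 = 82576

Σk = 82576


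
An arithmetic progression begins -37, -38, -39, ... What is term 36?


aₙ = a₁ + (n-1)d
= -37 + (36-1)×-1
= -37 - 35
= -72

a_36 = -72


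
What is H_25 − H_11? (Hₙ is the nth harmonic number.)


Σₖ₌12^25 1/k = 1/12 + 1/13 + 1/14 + ... + 1/25
= 21311994931/26771144400
≈ 0.7961

Sum = 21311994931/26771144400 ≈ 0.7961


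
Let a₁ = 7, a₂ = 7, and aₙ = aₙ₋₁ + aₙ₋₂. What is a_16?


Computing iteratively: 7, 7, 14, 21, 35, 56, 91, 147, 238, 385, 623, 1008, ...
a_16 = 6909

a_16 = 6909


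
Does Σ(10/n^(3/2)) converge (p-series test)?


p-series test: Σ c/n^p converges if p > 1, diverges if p ≤ 1 (constant c > 0 doesn't affect convergence).
p = 3/2
3/2 > 1 → CONVERGES

Converges (p = 3/2 > 1)


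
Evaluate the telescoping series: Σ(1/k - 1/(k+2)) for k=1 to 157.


Telescoping with gap 2: two head and two tail terms survive.
= (1 + 1/2) - (1/158 + 1/159)
= 3/2 - 1/158 - 1/159 = 18683/12561

Sum = 18683/12561


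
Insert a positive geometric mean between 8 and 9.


GM = √(8×9) = √72 = 8.4853

GM = 8.4853


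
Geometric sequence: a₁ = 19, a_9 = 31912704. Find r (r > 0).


r^(n-1) = aₙ/a₁
r^8 = 31912704/19 = 1679616
r = 1679616^(1/8)
= ±6; taking r > 0 gives r = 6

r = 6


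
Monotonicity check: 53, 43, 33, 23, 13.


Differences: -10, -10, -10, -10
All differences < 0 → strictly DECREASING

Monotonically decreasing


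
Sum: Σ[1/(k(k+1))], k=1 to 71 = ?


1/(k(k+1)) = 1/k - 1/(k+1) (partial fractions)
Telescoping: Σ = 1 - 1/72 = 71/72

Sum = 71/72


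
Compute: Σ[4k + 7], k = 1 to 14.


Σ(4k+7) = 4·Σk + 7·n
= 4·105 + 7·14
= 420 + 98 = 518

Σ = 518


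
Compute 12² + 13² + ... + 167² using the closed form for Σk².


Σₖ₌12^167 k² = Σₖ₌₁^167 k² − Σₖ₌₁^11 k²
= 167·168·335/6 − 11·12·23/6
= 1566460 − 506 = 1565954

Σk² = 1565954


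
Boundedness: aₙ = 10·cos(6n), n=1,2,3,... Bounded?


For all n, -1 ≤ cos(6n) ≤ 1, so -10 ≤ 10·cos(6n) ≤ 10
Lower bound: -10, Upper bound: 10
The sequence IS bounded

Bounded (-10 ≤ aₙ ≤ 10)


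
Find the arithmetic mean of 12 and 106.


AM = (12 + 106)/2 = 118/2 = 59

AM = 59


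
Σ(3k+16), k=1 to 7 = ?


Σ(3k+16) = 3·Σk + 16·n
= 3·28 + 16·7
= 84 + 112 = 196

Σ = 196


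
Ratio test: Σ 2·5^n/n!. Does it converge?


aₙ = 2·5^n/n!
a_{n+1}/aₙ = 5^(n+1)/(n+1)! × n!/5^n  (constant 2 cancels)
= 5/(n+1)
L = lim(n→∞) 5/(n+1) = 0
L < 1 → series CONVERGES

Converges (ratio test: L = 0 < 1)


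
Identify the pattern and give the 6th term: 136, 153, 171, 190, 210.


Pattern: triangular numbers: n(n+1)/2
Terms: 136, 153, 171, 190, 210
Next term = 231

Next term = 231


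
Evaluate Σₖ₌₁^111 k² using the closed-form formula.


n = 111
n(n+1)(2n+1)/6 = 111×112×223/6
= 2772336/6 = 462056

Σk² = 462056


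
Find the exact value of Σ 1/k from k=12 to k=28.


Σₖ₌12^28 1/k = 1/12 + 1/13 + 1/14 + ... + 1/28
= 72867871493/80313433200
≈ 0.9073

Sum = 72867871493/80313433200 ≈ 0.9073


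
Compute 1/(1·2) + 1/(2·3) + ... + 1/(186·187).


1/(k(k+1)) = 1/k - 1/(k+1) (partial fractions)
Telescoping: Σ = 1 - 1/187 = 186/187

Sum = 186/187


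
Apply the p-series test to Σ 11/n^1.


p-series test: Σ c/n^p converges if p > 1, diverges if p ≤ 1 (constant c > 0 doesn't affect convergence).
p = 1
1 ≤ 1 → DIVERGES

Diverges (p = 1 ≤ 1)


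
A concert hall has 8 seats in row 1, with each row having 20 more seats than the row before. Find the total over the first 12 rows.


aₙ = 8 + (12-1)×20 = 228
Sₙ = n(a₁+aₙ)/2 = 12×(8+228)/2
= 12×236/2 = 1416

S_12 = 1416


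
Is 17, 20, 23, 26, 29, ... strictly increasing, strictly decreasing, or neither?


Differences: 3, 3, 3, 3
All differences > 0 → strictly INCREASING

Monotonically increasing


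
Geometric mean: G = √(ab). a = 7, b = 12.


GM = √(7×12) = √84 = 9.1652

GM = 9.1652


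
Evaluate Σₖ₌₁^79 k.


n(n+1)/2 = 79×80/2 = 6320/2 = 3160

Σk = 3160


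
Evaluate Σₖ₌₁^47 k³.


n(n+1)/2 = 47×48/2 = 1128
Σk³ = 1128² = 1272384

Σk³ = 1272384


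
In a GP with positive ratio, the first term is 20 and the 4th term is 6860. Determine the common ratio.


r^(n-1) = aₙ/a₁
r^3 = 6860/20 = 343
r = 343^(1/3)
= 7

r = 7


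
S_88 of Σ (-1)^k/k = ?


S = -1 + 1/2 - 1/3 + 1/4 - 1/5 + 1/6 - 1/7 + 1/8 ± ...
= -0.6875
(Full series converges to -ln(2) ≈ -0.6931)

S_88 = -0.6875


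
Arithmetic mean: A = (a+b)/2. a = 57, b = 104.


AM = (57 + 104)/2 = 161/2 = 80.5

AM = 80.5


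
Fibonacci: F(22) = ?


Fibonacci sequence: 1, 1, 2, 3, 5, 8, 13, 21, 34, 55, 89, ...
F(22) = 17711

F(22) = 17711


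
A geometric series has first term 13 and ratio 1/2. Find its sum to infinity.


S∞ = a₁/(1-r) = 13/(1 - 1/2)
= 13/(1/2)
= 26

S∞ = 26


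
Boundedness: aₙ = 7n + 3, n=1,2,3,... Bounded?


aₙ = 7n + 3 → as n→∞, aₙ→∞
No finite upper bound exists
The sequence is UNBOUNDED

Unbounded (aₙ → ∞ as n → ∞)


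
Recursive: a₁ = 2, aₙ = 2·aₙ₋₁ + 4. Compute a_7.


Computing step by step:
a_1 = 2
a_2 = 8
a_3 = 20
a_4 = 44
a_5 = 92
a_6 = 188
a_7 = 380


a_7 = 380


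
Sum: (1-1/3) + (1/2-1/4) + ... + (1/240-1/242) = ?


Telescoping with gap 2: two head and two tail terms survive.
= (1 + 1/2) - (1/241 + 1/242)
= 3/2 - 1/241 - 1/242 = 43500/29161

Sum = 43500/29161


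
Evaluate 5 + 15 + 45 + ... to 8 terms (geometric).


Sₙ = 5×(3^8 - 1)/(3 - 1)
= 5×(6561 - 1)/2
= 5×6560/2
= 16400

S_8 = 16400


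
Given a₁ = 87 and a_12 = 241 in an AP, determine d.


d = (aₙ - a₁)/(n-1)
= (241 - 87)/(12-1)
= 154/11 = 14

d = 14


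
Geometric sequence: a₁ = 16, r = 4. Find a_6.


aₙ = a₁·r^(n-1)
= 16×4^5
= 16×1024
= 16384

a_6 = 16384


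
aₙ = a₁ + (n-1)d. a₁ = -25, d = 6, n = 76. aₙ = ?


aₙ = a₁ + (n-1)d
= -25 + (76-1)×6
= -25 + 450
= 425

a_76 = 425


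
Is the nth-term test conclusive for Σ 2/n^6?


lim(n→∞) 2/n^6 = 0
lim aₙ = 0 → nth-term test is INCONCLUSIVE
(Need other tests; this is actually a convergent p-series with p=6 > 1)

Inconclusive (lim aₙ = 0; need another test)


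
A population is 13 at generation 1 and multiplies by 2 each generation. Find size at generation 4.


aₙ = a₁·r^(n-1)
= 13×2^3
= 13×8
= 104

a_4 = 104


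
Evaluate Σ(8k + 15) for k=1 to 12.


Σ(8k+15) = 8·Σk + 15·n
= 8·78 + 15·12
= 624 + 180 = 804

Σ = 804


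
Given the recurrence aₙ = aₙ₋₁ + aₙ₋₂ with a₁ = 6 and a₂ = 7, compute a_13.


Computing iteratively: 6, 7, 13, 20, 33, 53, 86, 139, 225, 364, 589, 953, ...
a_13 = 1542

a_13 = 1542


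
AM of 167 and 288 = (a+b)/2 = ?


AM = (167 + 288)/2 = 455/2 = 227.5

AM = 227.5


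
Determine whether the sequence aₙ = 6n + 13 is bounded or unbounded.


aₙ = 6n + 13 → as n→∞, aₙ→∞
No finite upper bound exists
The sequence is UNBOUNDED

Unbounded (aₙ → ∞ as n → ∞)


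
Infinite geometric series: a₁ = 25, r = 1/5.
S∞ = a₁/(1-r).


S∞ = a₁/(1-r) = 25/(1 - 1/5)
= 25/(4/5)
= 125/4

S∞ = 125/4


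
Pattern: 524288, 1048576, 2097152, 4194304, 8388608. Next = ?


Pattern: powers of 2: 2ⁿ
Terms: 524288, 1048576, 2097152, 4194304, 8388608
Next term = 16777216

Next term = 16777216


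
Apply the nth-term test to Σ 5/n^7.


lim(n→∞) 5/n^7 = 0
lim aₙ = 0 → nth-term test is INCONCLUSIVE
(Need other tests; this is actually a convergent p-series with p=7 > 1)

Inconclusive (lim aₙ = 0; need another test)


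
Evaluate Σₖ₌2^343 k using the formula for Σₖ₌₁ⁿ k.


Σₖ₌2^343 k = Σₖ₌₁^343 k − Σₖ₌₁^1 k
= 343·344/2 − 1·2/2
= 58996 − 1 = 58995

Σk = 58995


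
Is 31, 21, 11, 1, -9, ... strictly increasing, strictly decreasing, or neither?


Differences: -10, -10, -10, -10
All differences < 0 → strictly DECREASING

Monotonically decreasing


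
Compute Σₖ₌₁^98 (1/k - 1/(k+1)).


Telescoping: adjacent terms cancel.
= 1/1 - 1/99
= 1 - 1/99 = 98/99

Sum = 98/99


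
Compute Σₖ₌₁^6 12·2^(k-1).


Sₙ = 12×(2^6 - 1)/(2 - 1)
= 12×(64 - 1)/1
= 12×63/1
= 756

S_6 = 756


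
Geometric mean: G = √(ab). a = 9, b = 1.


GM = √(9×1) = √9 = 3

GM = 3


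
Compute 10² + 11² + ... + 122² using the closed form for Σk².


Σₖ₌10^122 k² = Σₖ₌₁^122 k² − Σₖ₌₁^9 k²
= 122·123·245/6 − 9·10·19/6
= 612745 − 285 = 612460

Σk² = 612460


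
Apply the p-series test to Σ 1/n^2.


p-series test: Σ c/n^p converges if p > 1, diverges if p ≤ 1 (constant c > 0 doesn't affect convergence).
p = 2
2 > 1 → CONVERGES

Converges (p = 2 > 1)


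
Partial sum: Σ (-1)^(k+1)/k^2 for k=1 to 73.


S = 1 - 1/4 + 1/9 - 1/16 + 1/25 - 1/36 + 1/49 - 1/64 ± ...
= 0.8226
(Full series converges to +π²/12 ≈ +0.8225)

S_73 = 0.8226


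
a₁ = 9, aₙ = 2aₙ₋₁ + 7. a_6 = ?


Computing step by step:
a_1 = 9
a_2 = 25
a_3 = 57
a_4 = 121
a_5 = 249
a_6 = 505


a_6 = 505


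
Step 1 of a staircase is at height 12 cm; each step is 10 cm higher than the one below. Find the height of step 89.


aₙ = a₁ + (n-1)d
= 12 + (89-1)×10
= 12 + 880
= 892

a_89 = 892


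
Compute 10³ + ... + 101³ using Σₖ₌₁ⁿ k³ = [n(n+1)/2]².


Σₖ₌10^101 k³ = [101·102/2]² − [9·10/2]²
= 26532801 − 2025 = 26530776

Σk³ = 26530776


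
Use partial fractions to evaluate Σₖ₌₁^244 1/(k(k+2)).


1/(k(k+2)) = (1/2)·(1/k - 1/(k+2)) (partial fractions)
Telescoping: Σ = (1/2)·(1 + 1/2 - 1/245 - 1/246) = 44957/60270

Sum = 44957/60270


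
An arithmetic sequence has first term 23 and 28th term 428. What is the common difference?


d = (aₙ - a₁)/(n-1)
= (428 - 23)/(28-1)
= 405/27 = 15

d = 15


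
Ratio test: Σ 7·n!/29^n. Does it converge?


aₙ = 7·n!/29^n
a_{n+1}/aₙ = (n+1)!/29^(n+1) × 29^n/n!  (constant 7 cancels)
= (n+1)/29
L = lim(n→∞) (n+1)/29 = ∞
L > 1 → series DIVERGES

Diverges (ratio test: L = ∞ > 1)


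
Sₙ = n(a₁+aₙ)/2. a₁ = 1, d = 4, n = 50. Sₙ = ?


aₙ = 1 + (50-1)×4 = 197
Sₙ = n(a₁+aₙ)/2 = 50×(1+197)/2
= 50×198/2 = 4950

S_50 = 4950


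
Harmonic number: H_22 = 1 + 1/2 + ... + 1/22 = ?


H_22 = 1/1 + 1/2 + 1/3 + ... + 1/22
= 19093197/5173168
≈ 3.6908

H_22 = 19093197/5173168 ≈ 3.6908


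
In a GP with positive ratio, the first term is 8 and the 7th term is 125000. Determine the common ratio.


r^(n-1) = aₙ/a₁
r^6 = 125000/8 = 15625
r = 15625^(1/6)
= ±5; taking r > 0 gives r = 5

r = 5


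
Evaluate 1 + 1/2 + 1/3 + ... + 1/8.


H_8 = 1/1 + 1/2 + 1/3 + 1/4 + 1/5 + 1/6 + 1/7 + 1/8
= 761/280
≈ 2.7179

H_8 = 761/280 ≈ 2.7179


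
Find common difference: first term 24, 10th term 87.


d = (aₙ - a₁)/(n-1)
= (87 - 24)/(10-1)
= 63/9 = 7

d = 7


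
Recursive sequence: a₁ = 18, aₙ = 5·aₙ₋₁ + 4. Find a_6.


Computing step by step:
a_1 = 18
a_2 = 94
a_3 = 474
a_4 = 2374
a_5 = 11874
a_6 = 59374


a_6 = 59374


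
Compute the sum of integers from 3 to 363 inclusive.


Σₖ₌3^363 k = Σₖ₌₁^363 k − Σₖ₌₁^2 k
= 363·364/2 − 2·3/2
= 66066 − 3 = 66063

Σk = 66063


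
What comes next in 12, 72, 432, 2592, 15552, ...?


Pattern: geometric (r=6)
Terms: 12, 72, 432, 2592, 15552
Next term = 93312

Next term = 93312


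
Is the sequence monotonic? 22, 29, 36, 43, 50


Differences: 7, 7, 7, 7
All differences > 0 → strictly INCREASING

Monotonically increasing


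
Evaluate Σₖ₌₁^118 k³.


n(n+1)/2 = 118×119/2 = 7021
Σk³ = 7021² = 49294441

Σk³ = 49294441


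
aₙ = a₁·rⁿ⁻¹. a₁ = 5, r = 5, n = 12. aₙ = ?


aₙ = a₁·r^(n-1)
= 5×5^11
= 5×48828125
= 244140625

a_12 = 244140625


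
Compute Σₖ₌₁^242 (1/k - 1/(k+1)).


Telescoping: adjacent terms cancel.
= 1/1 - 1/243
= 1 - 1/243 = 242/243

Sum = 242/243


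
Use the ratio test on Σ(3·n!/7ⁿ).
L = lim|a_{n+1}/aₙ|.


aₙ = 3·n!/7^n
a_{n+1}/aₙ = (n+1)!/7^(n+1) × 7^n/n!  (constant 3 cancels)
= (n+1)/7
L = lim(n→∞) (n+1)/7 = ∞
L > 1 → series DIVERGES

Diverges (ratio test: L = ∞ > 1)


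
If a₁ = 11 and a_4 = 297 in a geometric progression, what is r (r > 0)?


r^(n-1) = aₙ/a₁
r^3 = 297/11 = 27
r = 27^(1/3)
= 3

r = 3


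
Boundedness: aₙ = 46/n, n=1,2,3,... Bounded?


a₁ = 46, a₂ = 46/2, a₃ = 46/3, ...
0 < aₙ ≤ 46 for all n ≥ 1
Lower bound: 0, Upper bound: 46
The sequence IS bounded

Bounded (0 < aₙ ≤ 46)


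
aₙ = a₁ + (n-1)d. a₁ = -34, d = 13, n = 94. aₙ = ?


aₙ = a₁ + (n-1)d
= -34 + (94-1)×13
= -34 + 1209
= 1175

a_94 = 1175


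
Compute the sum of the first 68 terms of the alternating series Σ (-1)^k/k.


S = -1 + 1/2 - 1/3 + 1/4 - 1/5 + 1/6 - 1/7 + 1/8 ± ...
= -0.6858
(Full series converges to -ln(2) ≈ -0.6931)

S_68 = -0.6858


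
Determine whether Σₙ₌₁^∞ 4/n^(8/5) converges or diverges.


p-series test: Σ c/n^p converges if p > 1, diverges if p ≤ 1 (constant c > 0 doesn't affect convergence).
p = 8/5
8/5 > 1 → CONVERGES

Converges (p = 8/5 > 1)


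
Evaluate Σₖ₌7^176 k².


Σₖ₌7^176 k² = Σₖ₌₁^176 k² − Σₖ₌₁^6 k²
= 176·177·353/6 − 6·7·13/6
= 1832776 − 91 = 1832685

Σk² = 1832685


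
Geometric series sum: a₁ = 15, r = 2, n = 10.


Sₙ = 15×(2^10 - 1)/(2 - 1)
= 15×(1024 - 1)/1
= 15×1023/1
= 15345

S_10 = 15345


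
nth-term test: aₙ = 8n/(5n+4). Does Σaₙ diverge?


lim(n→∞) 8n/(5n+4) = 8/5 = 8/5  (divide numerator and denominator by n)
lim aₙ = 8/5 ≠ 0 → series DIVERGES

Diverges (lim aₙ = 8/5 ≠ 0)


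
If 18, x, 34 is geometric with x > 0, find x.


GM = √(18×34) = √612 = 24.7386

GM = 24.7386


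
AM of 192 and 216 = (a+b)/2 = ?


AM = (192 + 216)/2 = 408/2 = 204

AM = 204


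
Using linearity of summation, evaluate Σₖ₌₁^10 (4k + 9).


Σ(4k+9) = 4·Σk + 9·n
= 4·55 + 9·10
= 220 + 90 = 310

Σ = 310


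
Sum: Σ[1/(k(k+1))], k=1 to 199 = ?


1/(k(k+1)) = 1/k - 1/(k+1) (partial fractions)
Telescoping: Σ = 1 - 1/200 = 199/200

Sum = 199/200


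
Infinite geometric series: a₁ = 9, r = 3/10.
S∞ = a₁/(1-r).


S∞ = a₁/(1-r) = 9/(1 - 3/10)
= 9/(7/10)
= 90/7

S∞ = 90/7


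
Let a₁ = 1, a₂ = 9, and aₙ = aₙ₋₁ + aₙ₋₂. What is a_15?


Computing iteratively: 1, 9, 10, 19, 29, 48, 77, 125, 202, 327, 529, 856, ...
a_15 = 3626

a_15 = 3626


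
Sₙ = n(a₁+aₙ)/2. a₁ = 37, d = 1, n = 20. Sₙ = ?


aₙ = 37 + (20-1)×1 = 56
Sₙ = n(a₁+aₙ)/2 = 20×(37+56)/2
= 20×93/2 = 930

S_20 = 930


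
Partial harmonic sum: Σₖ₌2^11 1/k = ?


Σₖ₌2^11 1/k = 1/2 + 1/3 + 1/4 + 1/5 + 1/6 + 1/7 + 1/8 + 1/9 + 1/10 + 1/11
= 55991/27720
≈ 2.0199

Sum = 55991/27720 ≈ 2.0199


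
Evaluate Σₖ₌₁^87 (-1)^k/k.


S = -1 + 1/2 - 1/3 + 1/4 - 1/5 + 1/6 - 1/7 + 1/8 ± ...
= -0.6989
(Full series converges to -ln(2) ≈ -0.6931)

S_87 = -0.6989


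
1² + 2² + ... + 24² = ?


n = 24
n(n+1)(2n+1)/6 = 24×25×49/6
= 29400/6 = 4900

Σk² = 4900


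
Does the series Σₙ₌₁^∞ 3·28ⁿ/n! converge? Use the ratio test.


aₙ = 3·28^n/n!
a_{n+1}/aₙ = 28^(n+1)/(n+1)! × n!/28^n  (constant 3 cancels)
= 28/(n+1)
L = lim(n→∞) 28/(n+1) = 0
L < 1 → series CONVERGES

Converges (ratio test: L = 0 < 1)


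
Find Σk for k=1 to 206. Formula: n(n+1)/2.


n(n+1)/2 = 206×207/2 = 42642/2 = 21321

Σk = 21321


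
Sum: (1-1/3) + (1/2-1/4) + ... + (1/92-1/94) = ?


Telescoping with gap 2: two head and two tail terms survive.
= (1 + 1/2) - (1/93 + 1/94)
= 3/2 - 1/93 - 1/94 = 6463/4371

Sum = 6463/4371


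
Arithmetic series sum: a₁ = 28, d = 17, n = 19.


aₙ = 28 + (19-1)×17 = 334
Sₙ = n(a₁+aₙ)/2 = 19×(28+334)/2
= 19×362/2 = 3439

S_19 = 3439


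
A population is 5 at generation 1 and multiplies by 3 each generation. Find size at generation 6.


aₙ = a₁·r^(n-1)
= 5×3^5
= 5×243
= 1215

a_6 = 1215


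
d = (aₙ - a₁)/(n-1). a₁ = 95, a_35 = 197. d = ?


d = (aₙ - a₁)/(n-1)
= (197 - 95)/(35-1)
= 102/34 = 3

d = 3


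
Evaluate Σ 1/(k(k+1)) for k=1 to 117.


1/(k(k+1)) = 1/k - 1/(k+1) (partial fractions)
Telescoping: Σ = 1 - 1/118 = 117/118

Sum = 117/118


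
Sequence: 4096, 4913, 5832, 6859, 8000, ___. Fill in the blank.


Pattern: perfect cubes: n³
Terms: 4096, 4913, 5832, 6859, 8000
Next term = 9261

Next term = 9261


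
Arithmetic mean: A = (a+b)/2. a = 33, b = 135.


AM = (33 + 135)/2 = 168/2 = 84

AM = 84


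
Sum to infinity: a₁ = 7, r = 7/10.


S∞ = a₁/(1-r) = 7/(1 - 7/10)
= 7/(3/10)
= 70/3

S∞ = 70/3


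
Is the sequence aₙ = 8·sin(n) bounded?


For all n, -1 ≤ sin(n) ≤ 1, so -8 ≤ 8·sin(n) ≤ 8
Lower bound: -8, Upper bound: 8
The sequence IS bounded

Bounded (-8 ≤ aₙ ≤ 8)


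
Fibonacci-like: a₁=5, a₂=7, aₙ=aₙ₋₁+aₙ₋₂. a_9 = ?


Computing iteratively: 5, 7, 12, 19, 31, 50, 81, 131, 212
a_9 = 212

a_9 = 212


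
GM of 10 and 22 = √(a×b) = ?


GM = √(10×22) = √220 = 14.8324

GM = 14.8324


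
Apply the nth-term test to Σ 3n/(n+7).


lim(n→∞) 3n/(n+7) = 3/1 = 3  (divide numerator and denominator by n)
lim aₙ = 3 ≠ 0 → series DIVERGES

Diverges (lim aₙ = 3 ≠ 0)


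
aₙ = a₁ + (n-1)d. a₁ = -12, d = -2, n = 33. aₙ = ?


aₙ = a₁ + (n-1)d
= -12 + (33-1)×-2
= -12 - 64
= -76

a_33 = -76


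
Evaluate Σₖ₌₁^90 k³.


n(n+1)/2 = 90×91/2 = 4095
Σk³ = 4095² = 16769025

Σk³ = 16769025


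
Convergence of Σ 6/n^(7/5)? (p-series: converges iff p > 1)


p-series test: Σ c/n^p converges if p > 1, diverges if p ≤ 1 (constant c > 0 doesn't affect convergence).
p = 7/5
7/5 > 1 → CONVERGES

Converges (p = 7/5 > 1)


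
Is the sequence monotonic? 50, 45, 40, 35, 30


Differences: -5, -5, -5, -5
All differences < 0 → strictly DECREASING

Monotonically decreasing


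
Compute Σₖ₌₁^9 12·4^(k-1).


Sₙ = 12×(4^9 - 1)/(4 - 1)
= 12×(262144 - 1)/3
= 12×262143/3
= 1048572

S_9 = 1048572


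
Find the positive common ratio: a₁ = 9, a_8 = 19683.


r^(n-1) = aₙ/a₁
r^7 = 19683/9 = 2187
r = 2187^(1/7)
= 3

r = 3


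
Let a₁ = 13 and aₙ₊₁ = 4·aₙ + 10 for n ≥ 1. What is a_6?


Computing step by step:
a_1 = 13
a_2 = 62
a_3 = 258
a_4 = 1042
a_5 = 4178
a_6 = 16722


a_6 = 16722


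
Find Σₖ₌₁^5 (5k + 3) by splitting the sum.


Σ(5k+3) = 5·Σk + 3·n
= 5·15 + 3·5
= 75 + 15 = 90

Σ = 90


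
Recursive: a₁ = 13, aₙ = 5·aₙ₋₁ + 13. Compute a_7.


Computing step by step:
a_1 = 13
a_2 = 78
a_3 = 403
a_4 = 2028
a_5 = 10153
a_6 = 50778
a_7 = 253903


a_7 = 253903


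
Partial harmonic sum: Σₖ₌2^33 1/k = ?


Σₖ₌2^33 1/k = 1/2 + 1/3 + 1/4 + ... + 1/33
= 40548494360749/13127595717600
≈ 3.0888

Sum = 40548494360749/13127595717600 ≈ 3.0888


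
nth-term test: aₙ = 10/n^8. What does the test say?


lim(n→∞) 10/n^8 = 0
lim aₙ = 0 → nth-term test is INCONCLUSIVE
(Need other tests; this is actually a convergent p-series with p=8 > 1)

Inconclusive (lim aₙ = 0; need another test)


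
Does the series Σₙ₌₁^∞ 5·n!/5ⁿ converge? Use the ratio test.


aₙ = 5·n!/5^n
a_{n+1}/aₙ = (n+1)!/5^(n+1) × 5^n/n!  (constant 5 cancels)
= (n+1)/5
L = lim(n→∞) (n+1)/5 = ∞
L > 1 → series DIVERGES

Diverges (ratio test: L = ∞ > 1)


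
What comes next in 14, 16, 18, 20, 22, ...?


Pattern: arithmetic (d=2)
Terms: 14, 16, 18, 20, 22
Next term = 24

Next term = 24


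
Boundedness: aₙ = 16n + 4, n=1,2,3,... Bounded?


aₙ = 16n + 4 → as n→∞, aₙ→∞
No finite upper bound exists
The sequence is UNBOUNDED

Unbounded (aₙ → ∞ as n → ∞)


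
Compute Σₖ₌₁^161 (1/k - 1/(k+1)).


Telescoping: adjacent terms cancel.
= 1/1 - 1/162
= 1 - 1/162 = 161/162

Sum = 161/162


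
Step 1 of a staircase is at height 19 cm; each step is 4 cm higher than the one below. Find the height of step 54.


aₙ = a₁ + (n-1)d
= 19 + (54-1)×4
= 19 + 212
= 231

a_54 = 231


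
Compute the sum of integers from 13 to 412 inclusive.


Σₖ₌13^412 k = Σₖ₌₁^412 k − Σₖ₌₁^12 k
= 412·413/2 − 12·13/2
= 85078 − 78 = 85000

Σk = 85000


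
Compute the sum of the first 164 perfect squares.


n = 164
n(n+1)(2n+1)/6 = 164×165×329/6
= 8902740/6 = 1483790

Σk² = 1483790


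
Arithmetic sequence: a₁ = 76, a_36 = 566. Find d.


d = (aₙ - a₁)/(n-1)
= (566 - 76)/(36-1)
= 490/35 = 14

d = 14


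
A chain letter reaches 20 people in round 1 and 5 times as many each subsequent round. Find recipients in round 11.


aₙ = a₁·r^(n-1)
= 20×5^10
= 20×9765625
= 195312500

a_11 = 195312500


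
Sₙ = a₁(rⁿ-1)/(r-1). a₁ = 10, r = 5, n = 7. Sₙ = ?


Sₙ = 10×(5^7 - 1)/(5 - 1)
= 10×(78125 - 1)/4
= 10×78124/4
= 195310

S_7 = 195310


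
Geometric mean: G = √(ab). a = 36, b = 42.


GM = √(36×42) = √1512 = 38.8844

GM = 38.8844


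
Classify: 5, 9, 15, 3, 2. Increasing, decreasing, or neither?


Differences: 4, 6, -12, -1
Difference at position 1 is +4 (> 0) but position 3 is -12 (< 0) — sequence both rises and falls
→ NOT monotonic

Not monotonic


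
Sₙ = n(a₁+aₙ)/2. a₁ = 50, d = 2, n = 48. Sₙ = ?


aₙ = 50 + (48-1)×2 = 144
Sₙ = n(a₁+aₙ)/2 = 48×(50+144)/2
= 48×194/2 = 4656

S_48 = 4656


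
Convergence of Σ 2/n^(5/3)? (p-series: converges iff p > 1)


p-series test: Σ c/n^p converges if p > 1, diverges if p ≤ 1 (constant c > 0 doesn't affect convergence).
p = 5/3
5/3 > 1 → CONVERGES

Converges (p = 5/3 > 1)


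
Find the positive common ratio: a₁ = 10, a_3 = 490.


r^(n-1) = aₙ/a₁
r^2 = 490/10 = 49
r = 49^(1/2)
= ±7; taking r > 0 gives r = 7

r = 7


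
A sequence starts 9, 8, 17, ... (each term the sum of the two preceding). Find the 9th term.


Computing iteratively: 9, 8, 17, 25, 42, 67, 109, 176, 285
a_9 = 285

a_9 = 285


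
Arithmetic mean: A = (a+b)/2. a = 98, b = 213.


AM = (98 + 213)/2 = 311/2 = 155.5

AM = 155.5


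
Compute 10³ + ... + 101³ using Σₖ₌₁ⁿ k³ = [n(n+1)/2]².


Σₖ₌10^101 k³ = [101·102/2]² − [9·10/2]²
= 26532801 − 2025 = 26530776

Σk³ = 26530776


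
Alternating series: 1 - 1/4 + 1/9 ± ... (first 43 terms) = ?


S = 1 - 1/4 + 1/9 - 1/16 + 1/25 - 1/36 + 1/49 - 1/64 ± ...
= 0.8227
(Full series converges to +π²/12 ≈ +0.8225)

S_43 = 0.8227


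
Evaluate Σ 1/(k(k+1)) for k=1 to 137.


1/(k(k+1)) = 1/k - 1/(k+1) (partial fractions)
Telescoping: Σ = 1 - 1/138 = 137/138

Sum = 137/138


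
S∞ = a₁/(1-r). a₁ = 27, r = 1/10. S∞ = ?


S∞ = a₁/(1-r) = 27/(1 - 1/10)
= 27/(9/10)
= 30

S∞ = 30


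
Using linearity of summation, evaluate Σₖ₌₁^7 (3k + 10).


Σ(3k+10) = 3·Σk + 10·n
= 3·28 + 10·7
= 84 + 70 = 154

Σ = 154


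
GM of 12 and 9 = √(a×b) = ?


GM = √(12×9) = √108 = 10.3923

GM = 10.3923


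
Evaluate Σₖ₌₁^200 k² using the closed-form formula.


n = 200
n(n+1)(2n+1)/6 = 200×201×401/6
= 16120200/6 = 2686700

Σk² = 2686700


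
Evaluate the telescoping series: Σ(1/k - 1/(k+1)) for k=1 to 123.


Telescoping: adjacent terms cancel.
= 1/1 - 1/124
= 1 - 1/124 = 123/124

Sum = 123/124


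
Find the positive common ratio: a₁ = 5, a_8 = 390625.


r^(n-1) = aₙ/a₁
r^7 = 390625/5 = 78125
r = 78125^(1/7)
= 5

r = 5


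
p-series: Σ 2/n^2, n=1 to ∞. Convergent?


p-series test: Σ c/n^p converges if p > 1, diverges if p ≤ 1 (constant c > 0 doesn't affect convergence).
p = 2
2 > 1 → CONVERGES

Converges (p = 2 > 1)


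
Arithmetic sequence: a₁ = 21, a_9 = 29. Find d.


d = (aₙ - a₁)/(n-1)
= (29 - 21)/(9-1)
= 8/8 = 1

d = 1


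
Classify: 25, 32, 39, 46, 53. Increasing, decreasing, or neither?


Differences: 7, 7, 7, 7
All differences > 0 → strictly INCREASING

Monotonically increasing


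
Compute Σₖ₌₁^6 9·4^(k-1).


Sₙ = 9×(4^6 - 1)/(4 - 1)
= 9×(4096 - 1)/3
= 9×4095/3
= 12285

S_6 = 12285


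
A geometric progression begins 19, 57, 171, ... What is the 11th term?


aₙ = a₁·r^(n-1)
= 19×3^10
= 19×59049
= 1121931

a_11 = 1121931


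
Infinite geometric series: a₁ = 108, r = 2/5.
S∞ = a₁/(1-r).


S∞ = a₁/(1-r) = 108/(1 - 2/5)
= 108/(3/5)
= 180

S∞ = 180


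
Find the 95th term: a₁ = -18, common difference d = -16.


aₙ = a₁ + (n-1)d
= -18 + (95-1)×-16
= -18 - 1504
= -1522

a_95 = -1522


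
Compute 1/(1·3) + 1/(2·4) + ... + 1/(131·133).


1/(k(k+2)) = (1/2)·(1/k - 1/(k+2)) (partial fractions)
Telescoping: Σ = (1/2)·(1 + 1/2 - 1/132 - 1/133) = 26069/35112

Sum = 26069/35112


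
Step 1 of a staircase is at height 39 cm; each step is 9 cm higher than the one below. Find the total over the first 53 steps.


aₙ = 39 + (53-1)×9 = 507
Sₙ = n(a₁+aₙ)/2 = 53×(39+507)/2
= 53×546/2 = 14469

S_53 = 14469


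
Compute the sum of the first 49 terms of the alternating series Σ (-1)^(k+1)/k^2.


S = 1 - 1/4 + 1/9 - 1/16 + 1/25 - 1/36 + 1/49 - 1/64 ± ...
= 0.8227
(Full series converges to +π²/12 ≈ +0.8225)

S_49 = 0.8227


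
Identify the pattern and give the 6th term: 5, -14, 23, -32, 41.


Pattern: alternating sign, magnitude arithmetic (d=9)
Terms: 5, -14, 23, -32, 41
Next term = -50

Next term = -50


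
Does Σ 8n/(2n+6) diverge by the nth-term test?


lim(n→∞) 8n/(2n+6) = 8/2 = 4  (divide numerator and denominator by n)
lim aₙ = 4 ≠ 0 → series DIVERGES

Diverges (lim aₙ = 4 ≠ 0)


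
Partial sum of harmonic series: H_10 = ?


H_10 = 1/1 + 1/2 + 1/3 + 1/4 + 1/5 + 1/6 + 1/7 + 1/8 + 1/9 + 1/10
= 7381/2520
≈ 2.929

H_10 = 7381/2520 ≈ 2.929


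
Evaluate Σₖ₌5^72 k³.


Σₖ₌5^72 k³ = [72·73/2]² − [4·5/2]²
= 6906384 − 100 = 6906284

Σk³ = 6906284


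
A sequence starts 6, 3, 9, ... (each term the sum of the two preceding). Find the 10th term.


Computing iteratively: 6, 3, 9, 12, 21, 33, 54, 87, 141, 228
a_10 = 228

a_10 = 228


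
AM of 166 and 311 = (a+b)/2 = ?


AM = (166 + 311)/2 = 477/2 = 238.5

AM = 238.5


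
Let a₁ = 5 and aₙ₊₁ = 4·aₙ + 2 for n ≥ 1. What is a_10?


Computing step by step:
a_1 = 5
a_2 = 22
a_3 = 90
a_4 = 362
a_5 = 1450
a_6 = 5802
a_7 = 23210
a_8 = 92842
a_9 = 371370
a_10 = 1485482


a_10 = 1485482


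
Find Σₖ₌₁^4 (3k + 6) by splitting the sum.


Σ(3k+6) = 3·Σk + 6·n
= 3·10 + 6·4
= 30 + 24 = 54

Σ = 54


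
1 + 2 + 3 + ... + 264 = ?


n(n+1)/2 = 264×265/2 = 69960/2 = 34980

Σk = 34980


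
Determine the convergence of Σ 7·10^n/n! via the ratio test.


aₙ = 7·10^n/n!
a_{n+1}/aₙ = 10^(n+1)/(n+1)! × n!/10^n  (constant 7 cancels)
= 10/(n+1)
L = lim(n→∞) 10/(n+1) = 0
L < 1 → series CONVERGES

Converges (ratio test: L = 0 < 1)


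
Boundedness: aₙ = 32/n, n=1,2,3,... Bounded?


a₁ = 32, a₂ = 32/2, a₃ = 32/3, ...
0 < aₙ ≤ 32 for all n ≥ 1
Lower bound: 0, Upper bound: 32
The sequence IS bounded

Bounded (0 < aₙ ≤ 32)
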